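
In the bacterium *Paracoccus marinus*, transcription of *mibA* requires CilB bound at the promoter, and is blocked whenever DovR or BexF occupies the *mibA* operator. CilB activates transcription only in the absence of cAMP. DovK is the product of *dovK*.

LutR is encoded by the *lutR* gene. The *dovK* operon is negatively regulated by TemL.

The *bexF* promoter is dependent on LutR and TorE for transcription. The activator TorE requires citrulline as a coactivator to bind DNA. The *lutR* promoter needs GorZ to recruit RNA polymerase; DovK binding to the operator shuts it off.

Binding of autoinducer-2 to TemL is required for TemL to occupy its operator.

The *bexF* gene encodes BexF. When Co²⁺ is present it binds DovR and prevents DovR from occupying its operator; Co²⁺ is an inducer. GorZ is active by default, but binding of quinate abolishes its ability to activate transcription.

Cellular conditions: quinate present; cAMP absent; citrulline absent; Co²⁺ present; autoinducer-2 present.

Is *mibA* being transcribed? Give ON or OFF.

ON

Co²⁺ is present, so DovR is inactive.
Autoinducer-2 is present, so TemL is active.
With repressor TemL bound, *dovK* is not transcribed.
So DovK is not produced.
Quinate is present, so GorZ is inactive.
Required activator GorZ is absent, so *lutR* is not transcribed.
So LutR is not produced.
Citrulline is absent, so TorE is inactive.
Required activator LutR is absent, so *bexF* is not transcribed.
So BexF is not produced.
cAMP is absent, so CilB is active.
No repressor is bound and CilB is active, so *mibA* is transcribed.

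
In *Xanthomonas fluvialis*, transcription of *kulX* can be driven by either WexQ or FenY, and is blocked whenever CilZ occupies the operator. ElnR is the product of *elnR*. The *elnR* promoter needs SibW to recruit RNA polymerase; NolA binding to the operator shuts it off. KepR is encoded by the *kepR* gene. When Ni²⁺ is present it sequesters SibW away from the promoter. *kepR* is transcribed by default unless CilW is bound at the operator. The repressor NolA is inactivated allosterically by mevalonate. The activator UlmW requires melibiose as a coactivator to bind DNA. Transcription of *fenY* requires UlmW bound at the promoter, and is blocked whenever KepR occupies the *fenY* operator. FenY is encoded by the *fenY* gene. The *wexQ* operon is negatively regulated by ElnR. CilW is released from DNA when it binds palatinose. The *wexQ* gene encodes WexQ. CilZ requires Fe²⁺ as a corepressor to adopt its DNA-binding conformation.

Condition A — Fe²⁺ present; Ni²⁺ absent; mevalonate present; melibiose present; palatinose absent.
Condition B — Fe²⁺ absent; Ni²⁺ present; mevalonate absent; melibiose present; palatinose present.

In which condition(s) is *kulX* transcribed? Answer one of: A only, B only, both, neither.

B only

Condition A:
Fe²⁺ is present, so CilZ is active.
Ni²⁺ is absent, so SibW is active.
Mevalonate is present, so NolA is inactive.
No repressor is bound and SibW is active, so *elnR* is transcribed.
So ElnR is produced and active.
With repressor ElnR bound, *wexQ* is not transcribed.
So WexQ is not produced.
Melibiose is present, so UlmW is active.
Palatinose is absent, so CilW is active.
With repressor CilW bound, *kepR* is not transcribed.
So KepR is not produced.
No repressor is bound and UlmW is active, so *fenY* is transcribed.
So FenY is produced and active.
With repressor CilZ bound, *kulX* is not transcribed.
→ *kulX* is OFF in A.
Condition B:
Fe²⁺ is absent, so CilZ is inactive.
Ni²⁺ is present, so SibW is inactive.
Mevalonate is absent, so NolA is active.
With repressor NolA bound, *elnR* is not transcribed.
So ElnR is not produced.
With no repressor bound, *wexQ* is transcribed.
So WexQ is produced and active.
Melibiose is present, so UlmW is active.
Palatinose is present, so CilW is inactive.
With no repressor bound, *kepR* is transcribed.
So KepR is produced and active.
With repressor KepR bound, *fenY* is not transcribed.
So FenY is not produced.
Activator WexQ is present, so *kulX* is transcribed.
→ *kulX* is ON in B.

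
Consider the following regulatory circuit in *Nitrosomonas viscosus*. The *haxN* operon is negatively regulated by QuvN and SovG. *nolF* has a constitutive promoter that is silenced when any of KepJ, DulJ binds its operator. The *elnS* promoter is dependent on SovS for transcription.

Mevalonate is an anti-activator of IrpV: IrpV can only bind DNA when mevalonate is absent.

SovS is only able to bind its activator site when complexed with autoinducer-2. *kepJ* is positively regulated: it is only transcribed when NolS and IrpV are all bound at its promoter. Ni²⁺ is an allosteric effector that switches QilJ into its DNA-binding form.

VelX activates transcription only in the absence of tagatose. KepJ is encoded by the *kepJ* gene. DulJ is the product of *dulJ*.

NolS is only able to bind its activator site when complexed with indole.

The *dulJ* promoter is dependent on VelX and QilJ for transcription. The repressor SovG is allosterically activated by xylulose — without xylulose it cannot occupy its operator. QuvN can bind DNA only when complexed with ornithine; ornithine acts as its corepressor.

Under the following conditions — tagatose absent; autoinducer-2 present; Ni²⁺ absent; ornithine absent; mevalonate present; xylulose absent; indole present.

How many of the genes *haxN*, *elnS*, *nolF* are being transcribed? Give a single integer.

Ornithine is absent, so QuvN is inactive.
Xylulose is absent, so SovG is inactive.
With no repressor bound, *haxN* is transcribed.
→ *haxN* is ON.
Autoinducer-2 is present, so SovS is active.
No repressor is bound and SovS is active, so *elnS* is transcribed.
→ *elnS* is ON.
Indole is present, so NolS is active.
Mevalonate is present, so IrpV is inactive.
Required activator IrpV is absent, so *kepJ* is not transcribed.
So KepJ is not produced.
Tagatose is absent, so VelX is active.
Ni²⁺ is absent, so QilJ is inactive.
Required activator QilJ is absent, so *dulJ* is not transcribed.
So DulJ is not produced.
With no repressor bound, *nolF* is transcribed.
→ *nolF* is ON.
3 of the 3 genes are transcribed.

3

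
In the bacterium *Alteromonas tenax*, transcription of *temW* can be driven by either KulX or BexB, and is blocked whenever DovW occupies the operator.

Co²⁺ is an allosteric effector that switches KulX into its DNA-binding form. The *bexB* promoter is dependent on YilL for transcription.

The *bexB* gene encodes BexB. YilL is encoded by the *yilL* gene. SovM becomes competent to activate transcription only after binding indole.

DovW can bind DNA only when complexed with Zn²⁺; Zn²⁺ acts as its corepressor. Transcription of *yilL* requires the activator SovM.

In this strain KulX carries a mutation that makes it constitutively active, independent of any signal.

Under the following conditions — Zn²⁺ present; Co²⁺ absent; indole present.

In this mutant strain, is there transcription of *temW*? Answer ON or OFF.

KulX is constitutively active in this strain.
Zn²⁺ is present, so DovW is active.
Indole is present, so SovM is active.
No repressor is bound and SovM is active, so *yilL* is transcribed.
So YilL is produced and active.
No repressor is bound and YilL is active, so *bexB* is transcribed.
So BexB is produced and active.
With repressor DovW bound, *temW* is not transcribed.

OFF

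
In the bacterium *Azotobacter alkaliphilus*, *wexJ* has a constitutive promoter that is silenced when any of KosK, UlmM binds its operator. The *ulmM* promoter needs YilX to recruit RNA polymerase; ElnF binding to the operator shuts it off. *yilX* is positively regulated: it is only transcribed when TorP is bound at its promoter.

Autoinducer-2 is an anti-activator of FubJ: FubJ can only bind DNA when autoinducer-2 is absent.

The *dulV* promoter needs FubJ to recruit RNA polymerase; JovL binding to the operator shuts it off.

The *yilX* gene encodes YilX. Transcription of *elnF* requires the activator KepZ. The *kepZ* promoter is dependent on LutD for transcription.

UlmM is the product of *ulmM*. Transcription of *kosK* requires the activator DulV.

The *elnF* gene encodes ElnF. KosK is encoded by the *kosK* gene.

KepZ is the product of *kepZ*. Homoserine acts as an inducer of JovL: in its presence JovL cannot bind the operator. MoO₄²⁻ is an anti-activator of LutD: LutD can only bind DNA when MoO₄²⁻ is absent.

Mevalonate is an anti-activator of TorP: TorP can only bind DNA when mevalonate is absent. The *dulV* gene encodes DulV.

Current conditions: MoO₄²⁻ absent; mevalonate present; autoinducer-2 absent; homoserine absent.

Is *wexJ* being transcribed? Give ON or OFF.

Autoinducer-2 is absent, so FubJ is active.
Homoserine is absent, so JovL is active.
With repressor JovL bound, *dulV* is not transcribed.
So DulV is not produced.
Required activator DulV is absent, so *kosK* is not transcribed.
So KosK is not produced.
Mevalonate is present, so TorP is inactive.
Required activator TorP is absent, so *yilX* is not transcribed.
So YilX is not produced.
MoO₄²⁻ is absent, so LutD is active.
No repressor is bound and LutD is active, so *kepZ* is transcribed.
So KepZ is produced and active.
No repressor is bound and KepZ is active, so *elnF* is transcribed.
So ElnF is produced and active.
With repressor ElnF bound, *ulmM* is not transcribed.
So UlmM is not produced.
With no repressor bound, *wexJ* is transcribed.

ON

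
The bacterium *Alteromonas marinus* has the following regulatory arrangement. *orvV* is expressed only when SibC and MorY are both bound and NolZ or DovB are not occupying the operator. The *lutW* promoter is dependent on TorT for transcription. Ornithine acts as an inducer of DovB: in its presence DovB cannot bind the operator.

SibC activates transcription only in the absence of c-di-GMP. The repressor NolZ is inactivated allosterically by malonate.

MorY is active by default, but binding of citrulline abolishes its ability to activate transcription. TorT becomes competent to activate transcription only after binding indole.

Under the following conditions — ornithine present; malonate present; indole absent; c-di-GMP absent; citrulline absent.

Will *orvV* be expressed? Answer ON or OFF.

Malonate is present, so NolZ is inactive.
Ornithine is present, so DovB is inactive.
c-di-GMP is absent, so SibC is active.
Citrulline is absent, so MorY is active.
No repressor is bound and SibC and MorY are active, so *orvV* is transcribed.

ON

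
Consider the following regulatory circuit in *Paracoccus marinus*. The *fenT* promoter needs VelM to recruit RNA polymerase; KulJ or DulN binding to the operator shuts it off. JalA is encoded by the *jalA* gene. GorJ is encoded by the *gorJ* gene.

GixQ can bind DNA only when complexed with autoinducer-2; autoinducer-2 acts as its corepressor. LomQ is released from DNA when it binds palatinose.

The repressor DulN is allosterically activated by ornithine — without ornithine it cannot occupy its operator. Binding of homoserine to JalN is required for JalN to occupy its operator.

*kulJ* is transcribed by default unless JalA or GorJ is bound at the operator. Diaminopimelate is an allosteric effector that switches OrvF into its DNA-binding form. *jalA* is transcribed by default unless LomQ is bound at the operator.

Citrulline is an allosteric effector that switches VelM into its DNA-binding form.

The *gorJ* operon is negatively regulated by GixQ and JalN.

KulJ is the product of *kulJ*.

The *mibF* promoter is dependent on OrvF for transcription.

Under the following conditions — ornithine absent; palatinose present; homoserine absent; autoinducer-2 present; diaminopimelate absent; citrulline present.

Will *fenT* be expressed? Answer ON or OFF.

Citrulline is present, so VelM is active.
Palatinose is present, so LomQ is inactive.
With no repressor bound, *jalA* is transcribed.
So JalA is produced and active.
Autoinducer-2 is present, so GixQ is active.
Homoserine is absent, so JalN is inactive.
With repressor GixQ bound, *gorJ* is not transcribed.
So GorJ is not produced.
With repressor JalA bound, *kulJ* is not transcribed.
So KulJ is not produced.
Ornithine is absent, so DulN is inactive.
No repressor is bound and VelM is active, so *fenT* is transcribed.

ON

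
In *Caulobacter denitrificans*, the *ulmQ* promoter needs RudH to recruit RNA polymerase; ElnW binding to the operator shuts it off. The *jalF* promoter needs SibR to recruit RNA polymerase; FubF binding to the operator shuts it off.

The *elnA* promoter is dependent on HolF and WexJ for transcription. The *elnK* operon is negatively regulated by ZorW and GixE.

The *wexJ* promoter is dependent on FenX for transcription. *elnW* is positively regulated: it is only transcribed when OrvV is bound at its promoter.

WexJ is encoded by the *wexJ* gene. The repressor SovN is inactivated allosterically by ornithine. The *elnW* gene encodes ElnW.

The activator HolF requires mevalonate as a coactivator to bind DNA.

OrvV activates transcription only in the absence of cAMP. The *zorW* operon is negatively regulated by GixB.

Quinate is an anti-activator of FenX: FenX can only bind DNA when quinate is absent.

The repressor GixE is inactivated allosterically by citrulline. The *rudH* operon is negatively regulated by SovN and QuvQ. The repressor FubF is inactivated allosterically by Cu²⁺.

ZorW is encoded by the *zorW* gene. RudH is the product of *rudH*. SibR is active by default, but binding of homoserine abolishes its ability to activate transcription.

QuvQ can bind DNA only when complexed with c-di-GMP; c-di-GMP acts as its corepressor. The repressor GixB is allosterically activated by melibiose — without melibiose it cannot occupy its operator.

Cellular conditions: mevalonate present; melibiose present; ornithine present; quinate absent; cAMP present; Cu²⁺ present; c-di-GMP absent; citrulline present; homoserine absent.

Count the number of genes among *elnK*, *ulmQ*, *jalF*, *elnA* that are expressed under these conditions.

4

Melibiose is present, so GixB is active.
With repressor GixB bound, *zorW* is not transcribed.
So ZorW is not produced.
Citrulline is present, so GixE is inactive.
With no repressor bound, *elnK* is transcribed.
→ *elnK* is ON.
cAMP is present, so OrvV is inactive.
Required activator OrvV is absent, so *elnW* is not transcribed.
So ElnW is not produced.
Ornithine is present, so SovN is inactive.
c-di-GMP is absent, so QuvQ is inactive.
With no repressor bound, *rudH* is transcribed.
So RudH is produced and active.
No repressor is bound and RudH is active, so *ulmQ* is transcribed.
→ *ulmQ* is ON.
Cu²⁺ is present, so FubF is inactive.
Homoserine is absent, so SibR is active.
No repressor is bound and SibR is active, so *jalF* is transcribed.
→ *jalF* is ON.
Mevalonate is present, so HolF is active.
Quinate is absent, so FenX is active.
No repressor is bound and FenX is active, so *wexJ* is transcribed.
So WexJ is produced and active.
No repressor is bound and HolF and WexJ are active, so *elnA* is transcribed.
→ *elnA* is ON.
4 of the 4 genes are transcribed.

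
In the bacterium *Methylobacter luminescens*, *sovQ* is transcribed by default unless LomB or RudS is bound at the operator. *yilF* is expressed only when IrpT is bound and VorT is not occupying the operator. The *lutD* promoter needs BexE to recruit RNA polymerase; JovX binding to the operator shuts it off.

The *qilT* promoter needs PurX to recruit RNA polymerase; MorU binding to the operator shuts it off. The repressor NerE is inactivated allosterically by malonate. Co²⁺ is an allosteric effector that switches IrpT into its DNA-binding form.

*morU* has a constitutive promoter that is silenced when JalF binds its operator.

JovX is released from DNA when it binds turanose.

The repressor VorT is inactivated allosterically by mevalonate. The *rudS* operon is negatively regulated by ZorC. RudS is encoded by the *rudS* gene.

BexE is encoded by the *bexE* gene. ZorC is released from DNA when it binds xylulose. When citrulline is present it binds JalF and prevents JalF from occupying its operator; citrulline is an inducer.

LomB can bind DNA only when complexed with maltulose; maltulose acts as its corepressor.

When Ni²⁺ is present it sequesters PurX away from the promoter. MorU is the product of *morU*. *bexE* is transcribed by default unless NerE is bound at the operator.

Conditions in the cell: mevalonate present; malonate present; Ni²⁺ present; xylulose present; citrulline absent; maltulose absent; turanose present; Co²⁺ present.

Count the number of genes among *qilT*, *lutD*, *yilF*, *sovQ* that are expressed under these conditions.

2

Citrulline is absent, so JalF is active.
With repressor JalF bound, *morU* is not transcribed.
So MorU is not produced.
Ni²⁺ is present, so PurX is inactive.
Required activator PurX is absent, so *qilT* is not transcribed.
→ *qilT* is OFF.
Malonate is present, so NerE is inactive.
With no repressor bound, *bexE* is transcribed.
So BexE is produced and active.
Turanose is present, so JovX is inactive.
No repressor is bound and BexE is active, so *lutD* is transcribed.
→ *lutD* is ON.
Mevalonate is present, so VorT is inactive.
Co²⁺ is present, so IrpT is active.
No repressor is bound and IrpT is active, so *yilF* is transcribed.
→ *yilF* is ON.
Maltulose is absent, so LomB is inactive.
Xylulose is present, so ZorC is inactive.
With no repressor bound, *rudS* is transcribed.
So RudS is produced and active.
With repressor RudS bound, *sovQ* is not transcribed.
→ *sovQ* is OFF.
2 of the 4 genes are transcribed.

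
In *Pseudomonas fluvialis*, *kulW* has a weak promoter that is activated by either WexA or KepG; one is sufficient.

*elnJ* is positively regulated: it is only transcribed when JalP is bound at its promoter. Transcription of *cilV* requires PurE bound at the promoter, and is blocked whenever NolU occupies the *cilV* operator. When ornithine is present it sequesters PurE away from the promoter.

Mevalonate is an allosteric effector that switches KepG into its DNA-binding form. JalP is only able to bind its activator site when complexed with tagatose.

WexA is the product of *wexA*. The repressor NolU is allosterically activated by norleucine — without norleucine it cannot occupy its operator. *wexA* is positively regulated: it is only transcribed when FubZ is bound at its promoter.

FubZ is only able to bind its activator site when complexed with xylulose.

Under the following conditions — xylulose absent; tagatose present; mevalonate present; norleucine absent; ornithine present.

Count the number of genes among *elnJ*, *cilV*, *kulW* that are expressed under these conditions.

Tagatose is present, so JalP is active.
No repressor is bound and JalP is active, so *elnJ* is transcribed.
→ *elnJ* is ON.
Ornithine is present, so PurE is inactive.
Norleucine is absent, so NolU is inactive.
Required activator PurE is absent, so *cilV* is not transcribed.
→ *cilV* is OFF.
Xylulose is absent, so FubZ is inactive.
Required activator FubZ is absent, so *wexA* is not transcribed.
So WexA is not produced.
Mevalonate is present, so KepG is active.
Activator KepG is present, so *kulW* is transcribed.
→ *kulW* is ON.
2 of the 3 genes are transcribed.

2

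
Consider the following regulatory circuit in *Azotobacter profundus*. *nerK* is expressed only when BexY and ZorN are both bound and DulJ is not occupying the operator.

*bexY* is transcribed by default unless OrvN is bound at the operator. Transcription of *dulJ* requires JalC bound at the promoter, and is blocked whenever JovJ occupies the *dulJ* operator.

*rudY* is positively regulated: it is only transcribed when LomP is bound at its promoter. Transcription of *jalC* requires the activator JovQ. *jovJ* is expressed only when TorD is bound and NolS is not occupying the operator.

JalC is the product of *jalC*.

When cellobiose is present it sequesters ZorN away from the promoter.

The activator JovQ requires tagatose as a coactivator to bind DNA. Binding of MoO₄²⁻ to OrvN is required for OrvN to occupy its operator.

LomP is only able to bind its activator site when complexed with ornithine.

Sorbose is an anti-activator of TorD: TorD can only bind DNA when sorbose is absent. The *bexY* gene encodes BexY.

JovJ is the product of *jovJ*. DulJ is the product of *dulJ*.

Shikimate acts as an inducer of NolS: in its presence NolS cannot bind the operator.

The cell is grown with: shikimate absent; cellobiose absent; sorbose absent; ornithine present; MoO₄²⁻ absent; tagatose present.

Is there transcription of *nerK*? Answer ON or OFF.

MoO₄²⁻ is absent, so OrvN is inactive.
With no repressor bound, *bexY* is transcribed.
So BexY is produced and active.
Cellobiose is absent, so ZorN is active.
Tagatose is present, so JovQ is active.
No repressor is bound and JovQ is active, so *jalC* is transcribed.
So JalC is produced and active.
Shikimate is absent, so NolS is active.
Sorbose is absent, so TorD is active.
With repressor NolS bound, *jovJ* is not transcribed.
So JovJ is not produced.
No repressor is bound and JalC is active, so *dulJ* is transcribed.
So DulJ is produced and active.
With repressor DulJ bound, *nerK* is not transcribed.

OFF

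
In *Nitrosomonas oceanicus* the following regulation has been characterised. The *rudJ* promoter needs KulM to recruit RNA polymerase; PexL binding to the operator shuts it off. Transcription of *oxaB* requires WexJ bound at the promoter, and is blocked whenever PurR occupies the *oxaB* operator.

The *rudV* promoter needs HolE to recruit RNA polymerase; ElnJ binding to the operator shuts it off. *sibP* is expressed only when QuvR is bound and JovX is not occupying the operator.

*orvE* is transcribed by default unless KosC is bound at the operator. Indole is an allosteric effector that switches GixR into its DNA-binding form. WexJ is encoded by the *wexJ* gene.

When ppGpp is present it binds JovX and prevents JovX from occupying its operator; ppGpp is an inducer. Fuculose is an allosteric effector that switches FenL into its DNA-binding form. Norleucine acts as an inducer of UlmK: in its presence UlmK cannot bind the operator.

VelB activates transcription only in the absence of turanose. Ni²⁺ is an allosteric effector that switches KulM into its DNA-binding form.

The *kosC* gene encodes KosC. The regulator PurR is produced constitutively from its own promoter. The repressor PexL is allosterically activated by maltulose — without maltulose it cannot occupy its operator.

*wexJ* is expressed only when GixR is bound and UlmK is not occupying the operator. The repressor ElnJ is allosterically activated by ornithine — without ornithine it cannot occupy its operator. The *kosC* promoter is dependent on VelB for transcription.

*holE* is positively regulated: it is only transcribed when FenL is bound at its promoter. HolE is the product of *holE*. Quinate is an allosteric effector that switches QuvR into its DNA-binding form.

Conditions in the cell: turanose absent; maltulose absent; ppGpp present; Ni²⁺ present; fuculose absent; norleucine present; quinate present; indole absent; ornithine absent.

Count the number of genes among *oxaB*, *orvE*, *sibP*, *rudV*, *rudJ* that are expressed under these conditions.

2

Indole is absent, so GixR is inactive.
Norleucine is present, so UlmK is inactive.
Required activator GixR is absent, so *wexJ* is not transcribed.
So WexJ is not produced.
PurR is produced constitutively and is active.
With repressor PurR bound, *oxaB* is not transcribed.
→ *oxaB* is OFF.
Turanose is absent, so VelB is active.
No repressor is bound and VelB is active, so *kosC* is transcribed.
So KosC is produced and active.
With repressor KosC bound, *orvE* is not transcribed.
→ *orvE* is OFF.
Quinate is present, so QuvR is active.
ppGpp is present, so JovX is inactive.
No repressor is bound and QuvR is active, so *sibP* is transcribed.
→ *sibP* is ON.
Fuculose is absent, so FenL is inactive.
Required activator FenL is absent, so *holE* is not transcribed.
So HolE is not produced.
Ornithine is absent, so ElnJ is inactive.
Required activator HolE is absent, so *rudV* is not transcribed.
→ *rudV* is OFF.
Maltulose is absent, so PexL is inactive.
Ni²⁺ is present, so KulM is active.
No repressor is bound and KulM is active, so *rudJ* is transcribed.
→ *rudJ* is ON.
2 of the 5 genes are transcribed.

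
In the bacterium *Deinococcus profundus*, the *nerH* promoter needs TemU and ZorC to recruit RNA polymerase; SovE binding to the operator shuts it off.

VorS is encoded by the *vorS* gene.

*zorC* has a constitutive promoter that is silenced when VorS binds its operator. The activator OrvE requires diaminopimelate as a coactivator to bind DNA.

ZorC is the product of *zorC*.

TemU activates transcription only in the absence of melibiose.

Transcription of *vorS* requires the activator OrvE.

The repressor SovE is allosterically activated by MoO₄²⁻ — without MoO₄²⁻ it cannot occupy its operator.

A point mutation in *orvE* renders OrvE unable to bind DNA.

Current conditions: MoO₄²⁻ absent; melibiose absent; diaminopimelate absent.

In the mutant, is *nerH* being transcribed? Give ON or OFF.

MoO₄²⁻ is absent, so SovE is inactive.
Melibiose is absent, so TemU is active.
OrvE is non-functional in this strain, so it has no effect.
Required activator OrvE is absent, so *vorS* is not transcribed.
So VorS is not produced.
With no repressor bound, *zorC* is transcribed.
So ZorC is produced and active.
No repressor is bound and TemU and ZorC are active, so *nerH* is transcribed.

ON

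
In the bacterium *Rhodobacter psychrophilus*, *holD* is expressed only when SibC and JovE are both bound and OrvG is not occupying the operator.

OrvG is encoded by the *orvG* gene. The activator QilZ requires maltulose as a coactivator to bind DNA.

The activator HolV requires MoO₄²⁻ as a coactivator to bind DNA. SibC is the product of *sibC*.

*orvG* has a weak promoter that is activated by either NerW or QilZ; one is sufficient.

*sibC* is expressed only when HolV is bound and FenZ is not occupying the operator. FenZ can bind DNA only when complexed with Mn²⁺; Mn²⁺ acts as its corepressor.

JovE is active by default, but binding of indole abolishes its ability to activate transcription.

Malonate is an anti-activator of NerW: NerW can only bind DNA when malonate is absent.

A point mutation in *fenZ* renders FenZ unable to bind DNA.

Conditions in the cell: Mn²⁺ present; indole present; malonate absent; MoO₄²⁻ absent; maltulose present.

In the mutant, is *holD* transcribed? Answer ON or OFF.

Malonate is absent, so NerW is active.
Maltulose is present, so QilZ is active.
Activator NerW is present, so *orvG* is transcribed.
So OrvG is produced and active.
MoO₄²⁻ is absent, so HolV is inactive.
FenZ is non-functional in this strain, so it has no effect.
Required activator HolV is absent, so *sibC* is not transcribed.
So SibC is not produced.
Indole is present, so JovE is inactive.
With repressor OrvG bound, *holD* is not transcribed.

OFF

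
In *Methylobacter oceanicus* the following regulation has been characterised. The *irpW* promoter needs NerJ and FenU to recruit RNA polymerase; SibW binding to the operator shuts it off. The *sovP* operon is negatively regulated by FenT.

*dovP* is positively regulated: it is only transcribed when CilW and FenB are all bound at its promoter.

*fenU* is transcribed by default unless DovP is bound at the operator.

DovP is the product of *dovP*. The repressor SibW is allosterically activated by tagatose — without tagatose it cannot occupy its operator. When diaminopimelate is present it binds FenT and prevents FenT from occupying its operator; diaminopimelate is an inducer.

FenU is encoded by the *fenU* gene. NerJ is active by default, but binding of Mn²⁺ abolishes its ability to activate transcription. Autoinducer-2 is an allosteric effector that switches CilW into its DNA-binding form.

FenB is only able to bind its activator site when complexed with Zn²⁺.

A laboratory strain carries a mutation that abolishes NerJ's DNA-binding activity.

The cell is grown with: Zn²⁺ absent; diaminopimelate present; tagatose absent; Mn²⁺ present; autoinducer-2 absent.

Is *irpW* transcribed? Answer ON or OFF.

OFF

Tagatose is absent, so SibW is inactive.
NerJ is non-functional in this strain, so it has no effect.
Autoinducer-2 is absent, so CilW is inactive.
Zn²⁺ is absent, so FenB is inactive.
Required activator CilW is absent, so *dovP* is not transcribed.
So DovP is not produced.
With no repressor bound, *fenU* is transcribed.
So FenU is produced and active.
Required activator NerJ is absent, so *irpW* is not transcribed.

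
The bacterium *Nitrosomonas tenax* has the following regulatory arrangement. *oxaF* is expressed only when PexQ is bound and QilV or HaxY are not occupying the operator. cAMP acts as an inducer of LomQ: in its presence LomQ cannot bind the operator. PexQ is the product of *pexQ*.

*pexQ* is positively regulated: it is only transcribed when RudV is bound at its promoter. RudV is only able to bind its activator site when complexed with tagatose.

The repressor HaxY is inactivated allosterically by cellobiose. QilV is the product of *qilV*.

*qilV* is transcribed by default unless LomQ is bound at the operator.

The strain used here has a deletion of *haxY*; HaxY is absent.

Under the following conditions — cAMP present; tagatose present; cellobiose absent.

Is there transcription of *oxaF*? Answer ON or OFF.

cAMP is present, so LomQ is inactive.
With no repressor bound, *qilV* is transcribed.
So QilV is produced and active.
HaxY is non-functional in this strain, so it has no effect.
Tagatose is present, so RudV is active.
No repressor is bound and RudV is active, so *pexQ* is transcribed.
So PexQ is produced and active.
With repressor QilV bound, *oxaF* is not transcribed.

OFF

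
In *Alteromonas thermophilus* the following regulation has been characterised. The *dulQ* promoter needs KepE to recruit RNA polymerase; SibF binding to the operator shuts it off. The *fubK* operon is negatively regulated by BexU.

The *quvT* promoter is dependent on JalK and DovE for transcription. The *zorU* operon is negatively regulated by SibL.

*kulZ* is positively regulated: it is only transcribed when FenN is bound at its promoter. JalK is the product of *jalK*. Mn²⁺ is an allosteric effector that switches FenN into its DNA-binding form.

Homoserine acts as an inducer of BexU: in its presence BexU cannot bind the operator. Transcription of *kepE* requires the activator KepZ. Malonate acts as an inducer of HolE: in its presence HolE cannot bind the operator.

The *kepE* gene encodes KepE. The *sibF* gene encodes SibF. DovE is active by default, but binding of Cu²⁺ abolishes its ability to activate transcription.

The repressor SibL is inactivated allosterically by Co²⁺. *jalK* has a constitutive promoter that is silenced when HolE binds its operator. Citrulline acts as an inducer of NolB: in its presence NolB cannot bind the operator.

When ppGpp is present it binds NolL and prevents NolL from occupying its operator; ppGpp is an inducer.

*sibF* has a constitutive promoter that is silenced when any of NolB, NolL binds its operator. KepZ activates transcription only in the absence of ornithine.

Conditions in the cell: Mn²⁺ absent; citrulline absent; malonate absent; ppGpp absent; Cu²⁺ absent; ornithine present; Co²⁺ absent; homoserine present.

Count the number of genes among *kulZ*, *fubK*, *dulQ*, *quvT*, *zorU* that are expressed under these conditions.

1

Mn²⁺ is absent, so FenN is inactive.
Required activator FenN is absent, so *kulZ* is not transcribed.
→ *kulZ* is OFF.
Homoserine is present, so BexU is inactive.
With no repressor bound, *fubK* is transcribed.
→ *fubK* is ON.
Ornithine is present, so KepZ is inactive.
Required activator KepZ is absent, so *kepE* is not transcribed.
So KepE is not produced.
Citrulline is absent, so NolB is active.
ppGpp is absent, so NolL is active.
With repressor NolB bound, *sibF* is not transcribed.
So SibF is not produced.
Required activator KepE is absent, so *dulQ* is not transcribed.
→ *dulQ* is OFF.
Malonate is absent, so HolE is active.
With repressor HolE bound, *jalK* is not transcribed.
So JalK is not produced.
Cu²⁺ is absent, so DovE is active.
Required activator JalK is absent, so *quvT* is not transcribed.
→ *quvT* is OFF.
Co²⁺ is absent, so SibL is active.
With repressor SibL bound, *zorU* is not transcribed.
→ *zorU* is OFF.
1 of the 5 genes is transcribed.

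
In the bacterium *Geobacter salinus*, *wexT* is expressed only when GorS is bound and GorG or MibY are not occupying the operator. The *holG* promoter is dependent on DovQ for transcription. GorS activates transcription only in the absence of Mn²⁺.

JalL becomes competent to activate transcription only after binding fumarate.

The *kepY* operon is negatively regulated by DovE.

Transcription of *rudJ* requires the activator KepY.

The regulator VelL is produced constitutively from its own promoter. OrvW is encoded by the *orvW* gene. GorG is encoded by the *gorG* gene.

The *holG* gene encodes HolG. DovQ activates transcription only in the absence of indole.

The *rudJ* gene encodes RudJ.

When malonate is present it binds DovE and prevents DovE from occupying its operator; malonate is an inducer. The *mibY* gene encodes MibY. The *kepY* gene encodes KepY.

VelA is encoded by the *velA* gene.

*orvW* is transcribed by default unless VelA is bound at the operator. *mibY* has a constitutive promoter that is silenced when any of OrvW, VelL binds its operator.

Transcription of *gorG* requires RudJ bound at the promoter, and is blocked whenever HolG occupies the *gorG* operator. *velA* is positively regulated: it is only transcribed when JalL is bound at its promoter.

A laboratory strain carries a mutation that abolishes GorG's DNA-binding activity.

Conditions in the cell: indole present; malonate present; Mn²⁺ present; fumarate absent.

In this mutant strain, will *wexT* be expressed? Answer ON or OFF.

OFF

GorG is non-functional in this strain, so it has no effect.
Fumarate is absent, so JalL is inactive.
Required activator JalL is absent, so *velA* is not transcribed.
So VelA is not produced.
With no repressor bound, *orvW* is transcribed.
So OrvW is produced and active.
VelL is produced constitutively and is active.
With repressor OrvW bound, *mibY* is not transcribed.
So MibY is not produced.
Mn²⁺ is present, so GorS is inactive.
Required activator GorS is absent, so *wexT* is not transcribed.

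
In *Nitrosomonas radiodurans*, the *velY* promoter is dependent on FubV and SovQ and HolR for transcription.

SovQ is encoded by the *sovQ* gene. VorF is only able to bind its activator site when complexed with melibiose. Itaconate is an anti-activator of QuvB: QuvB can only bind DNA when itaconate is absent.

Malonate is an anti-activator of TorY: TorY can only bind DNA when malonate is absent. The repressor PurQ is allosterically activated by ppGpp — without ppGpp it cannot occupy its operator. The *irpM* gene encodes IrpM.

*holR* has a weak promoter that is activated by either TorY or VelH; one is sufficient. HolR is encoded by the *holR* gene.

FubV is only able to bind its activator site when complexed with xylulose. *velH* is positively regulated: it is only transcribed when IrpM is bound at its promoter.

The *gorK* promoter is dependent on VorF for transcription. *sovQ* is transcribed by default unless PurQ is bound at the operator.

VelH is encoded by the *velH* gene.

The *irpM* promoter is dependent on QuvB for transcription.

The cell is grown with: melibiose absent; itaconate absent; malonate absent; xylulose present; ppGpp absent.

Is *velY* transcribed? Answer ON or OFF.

Xylulose is present, so FubV is active.
ppGpp is absent, so PurQ is inactive.
With no repressor bound, *sovQ* is transcribed.
So SovQ is produced and active.
Malonate is absent, so TorY is active.
Itaconate is absent, so QuvB is active.
No repressor is bound and QuvB is active, so *irpM* is transcribed.
So IrpM is produced and active.
No repressor is bound and IrpM is active, so *velH* is transcribed.
So VelH is produced and active.
Activator TorY is present, so *holR* is transcribed.
So HolR is produced and active.
No repressor is bound and FubV and SovQ and HolR are active, so *velY* is transcribed.

ON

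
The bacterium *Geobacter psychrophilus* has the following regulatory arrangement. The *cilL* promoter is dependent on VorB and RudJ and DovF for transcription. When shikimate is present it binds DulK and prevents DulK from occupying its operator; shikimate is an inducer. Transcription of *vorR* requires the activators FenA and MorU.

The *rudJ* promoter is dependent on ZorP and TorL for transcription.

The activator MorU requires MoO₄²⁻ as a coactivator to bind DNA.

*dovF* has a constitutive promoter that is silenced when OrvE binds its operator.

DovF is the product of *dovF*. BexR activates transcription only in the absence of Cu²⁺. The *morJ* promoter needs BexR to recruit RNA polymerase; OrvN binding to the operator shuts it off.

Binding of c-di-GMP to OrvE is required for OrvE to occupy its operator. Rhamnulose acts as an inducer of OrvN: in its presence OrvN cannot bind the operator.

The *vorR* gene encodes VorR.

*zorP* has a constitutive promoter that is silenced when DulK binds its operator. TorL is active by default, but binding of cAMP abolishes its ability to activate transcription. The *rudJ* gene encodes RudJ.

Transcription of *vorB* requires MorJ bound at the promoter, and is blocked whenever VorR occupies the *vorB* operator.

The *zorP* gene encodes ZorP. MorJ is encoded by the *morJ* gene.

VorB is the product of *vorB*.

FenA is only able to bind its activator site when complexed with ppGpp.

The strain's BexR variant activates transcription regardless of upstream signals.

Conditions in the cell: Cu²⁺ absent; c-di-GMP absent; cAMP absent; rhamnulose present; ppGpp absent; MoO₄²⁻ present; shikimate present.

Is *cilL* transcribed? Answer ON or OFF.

ON

BexR is constitutively active in this strain.
Rhamnulose is present, so OrvN is inactive.
No repressor is bound and BexR is active, so *morJ* is transcribed.
So MorJ is produced and active.
ppGpp is absent, so FenA is inactive.
MoO₄²⁻ is present, so MorU is active.
Required activator FenA is absent, so *vorR* is not transcribed.
So VorR is not produced.
No repressor is bound and MorJ is active, so *vorB* is transcribed.
So VorB is produced and active.
Shikimate is present, so DulK is inactive.
With no repressor bound, *zorP* is transcribed.
So ZorP is produced and active.
cAMP is absent, so TorL is active.
No repressor is bound and ZorP and TorL are active, so *rudJ* is transcribed.
So RudJ is produced and active.
c-di-GMP is absent, so OrvE is inactive.
With no repressor bound, *dovF* is transcribed.
So DovF is produced and active.
No repressor is bound and VorB and RudJ and DovF are active, so *cilL* is transcribed.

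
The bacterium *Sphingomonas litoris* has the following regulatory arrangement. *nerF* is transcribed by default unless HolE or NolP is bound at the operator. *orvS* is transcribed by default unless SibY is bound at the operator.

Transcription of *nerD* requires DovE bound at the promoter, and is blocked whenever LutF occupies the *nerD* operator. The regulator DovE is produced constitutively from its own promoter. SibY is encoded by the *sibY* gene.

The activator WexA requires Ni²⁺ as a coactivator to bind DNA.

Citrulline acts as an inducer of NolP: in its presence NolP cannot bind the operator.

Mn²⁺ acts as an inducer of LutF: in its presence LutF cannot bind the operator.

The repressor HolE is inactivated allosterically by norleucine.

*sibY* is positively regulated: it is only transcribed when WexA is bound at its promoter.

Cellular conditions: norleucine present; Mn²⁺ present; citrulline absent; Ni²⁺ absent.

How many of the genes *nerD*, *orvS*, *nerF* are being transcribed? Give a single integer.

DovE is produced constitutively and is active.
Mn²⁺ is present, so LutF is inactive.
No repressor is bound and DovE is active, so *nerD* is transcribed.
→ *nerD* is ON.
Ni²⁺ is absent, so WexA is inactive.
Required activator WexA is absent, so *sibY* is not transcribed.
So SibY is not produced.
With no repressor bound, *orvS* is transcribed.
→ *orvS* is ON.
Norleucine is present, so HolE is inactive.
Citrulline is absent, so NolP is active.
With repressor NolP bound, *nerF* is not transcribed.
→ *nerF* is OFF.
2 of the 3 genes are transcribed.

2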